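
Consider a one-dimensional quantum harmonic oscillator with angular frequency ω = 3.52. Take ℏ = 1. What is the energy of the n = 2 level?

E = 8.80

The oscillator eigenvalues are E_n = ℏω(n + ½), so E_2 = 3.52 × 2.5 = 8.800.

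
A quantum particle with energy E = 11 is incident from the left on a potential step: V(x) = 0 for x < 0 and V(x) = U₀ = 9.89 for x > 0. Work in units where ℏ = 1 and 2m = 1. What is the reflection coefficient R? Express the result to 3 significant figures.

R = 0.268

On each side the TISE gives plane waves with k = √(2m(E − V))/ℏ: k₁ = √(2·½·11) = 3.317, k₂ = √(2·½·1.11) = 1.054.
Matching ψ and ψ′ at x = 0 gives r = (k₁ − k₂)/(k₁ + k₂), so R = r² = 0.2682 and T = 1 − R = 0.7318.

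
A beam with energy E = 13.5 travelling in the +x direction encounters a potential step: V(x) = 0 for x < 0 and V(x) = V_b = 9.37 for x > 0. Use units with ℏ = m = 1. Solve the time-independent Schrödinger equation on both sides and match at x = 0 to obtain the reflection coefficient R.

The wavenumbers are k₁ = √(2mE)/ℏ = 5.196 on the left and k₂ = √(2m(E − V_b))/ℏ = 2.874 on the right.
Continuity of ψ and ψ′ at the step yields the reflection amplitude r = (k₁ − k₂)/(k₁ + k₂) = 0.2877; thus R = |r|² = 0.08280, T = 0.9172.

R = 0.0828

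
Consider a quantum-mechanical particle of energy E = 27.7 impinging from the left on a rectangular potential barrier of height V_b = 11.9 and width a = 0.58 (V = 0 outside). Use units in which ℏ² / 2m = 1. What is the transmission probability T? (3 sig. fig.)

Above the barrier the interior wavenumber is k₂ = √(2m(E − V_b))/ℏ = 3.975, giving phase k₂a = 2.305.
T = [1 + V_b² sin²(k₂a) / (4E(E − V_b))]⁻¹ = 1/1.045 = 0.957.

T = 0.957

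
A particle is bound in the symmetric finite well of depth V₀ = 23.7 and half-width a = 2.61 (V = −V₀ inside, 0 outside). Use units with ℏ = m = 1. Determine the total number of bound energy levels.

Define the well-strength parameter z₀ = (a/ℏ)√(2mV₀) = 2.61 × √(2·1·23.7) = 17.97.
A new bound state (alternating even/odd) appears each time z₀ passes a multiple of π/2, so N = ⌊2z₀/π⌋ + 1 = ⌊11.44⌋ + 1 = 12.

N = 12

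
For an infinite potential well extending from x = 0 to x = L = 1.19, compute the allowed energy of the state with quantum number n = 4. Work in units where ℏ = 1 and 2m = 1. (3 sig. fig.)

E = 112

Requiring ψ(0) = ψ(L) = 0 quantises k = nπ/L, hence E_n = ℏ²k²/2m = n²π²ℏ²/(2mL²).
E_4 = 4² × π² / (2 × 0.5 × 1.19²) = 111.5.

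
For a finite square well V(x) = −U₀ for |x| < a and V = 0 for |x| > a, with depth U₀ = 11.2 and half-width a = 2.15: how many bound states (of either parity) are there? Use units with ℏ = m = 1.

N = 7

Define the well-strength parameter z₀ = (a/ℏ)√(2mU₀) = 2.15 × √(2·1·11.2) = 10.18.
The even/odd transcendental equations gain one root per π/2 in z₀, giving N = 1 + ⌊2z₀/π⌋ = 1 + ⌊6.478⌋ = 7.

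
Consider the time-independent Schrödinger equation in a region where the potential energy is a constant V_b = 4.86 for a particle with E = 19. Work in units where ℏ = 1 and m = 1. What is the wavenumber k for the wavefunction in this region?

k = 5.32

With E > V_b the solution is oscillatory, ψ ∝ e^{±ikx} with k = √(2m(E − V_b))/ℏ.
k = √(2 × 1 × 14.14) = 5.318.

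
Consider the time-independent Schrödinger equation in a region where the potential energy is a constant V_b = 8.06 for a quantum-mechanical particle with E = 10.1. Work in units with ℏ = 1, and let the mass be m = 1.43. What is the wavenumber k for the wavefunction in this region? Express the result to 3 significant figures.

With E > V_b the solution is oscillatory, ψ ∝ e^{±ikx} with k = √(2m(E − V_b))/ℏ.
k = √(2 × 1.43 × 2.04) = 2.415.

k = 2.42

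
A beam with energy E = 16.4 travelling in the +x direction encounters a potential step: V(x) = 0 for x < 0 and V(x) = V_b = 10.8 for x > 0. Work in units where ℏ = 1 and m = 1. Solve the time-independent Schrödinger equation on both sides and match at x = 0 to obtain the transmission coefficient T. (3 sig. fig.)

T = 0.931

The wavenumbers are k₁ = √(2mE)/ℏ = 5.727 on the left and k₂ = √(2m(E − V_b))/ℏ = 3.347 on the right.
Continuity of ψ and ψ′ at the step yields the reflection amplitude r = (k₁ − k₂)/(k₁ + k₂) = 0.2623; thus R = |r|² = 0.06883, T = 0.9312.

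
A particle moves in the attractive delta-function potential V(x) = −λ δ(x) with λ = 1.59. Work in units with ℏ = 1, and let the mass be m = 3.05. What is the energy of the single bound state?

E = -3.86

The bound state is ψ(x) = √κ e^{−κ|x|}. The derivative jump ψ'(0⁺) − ψ'(0⁻) = −(2mλ/ℏ²)ψ(0) fixes κ = mλ/ℏ² = 4.850.
Then E = −ℏ²κ²/(2m) = −mλ²/(2ℏ²) = -3.855.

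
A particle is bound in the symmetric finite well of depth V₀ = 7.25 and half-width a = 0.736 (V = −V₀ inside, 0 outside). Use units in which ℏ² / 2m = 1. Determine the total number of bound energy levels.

Define the well-strength parameter z₀ = (a/ℏ)√(2mV₀) = 0.736 × √(2·0.5·7.25) = 1.982.
The even/odd transcendental equations gain one root per π/2 in z₀, giving N = 1 + ⌊2z₀/π⌋ = 1 + ⌊1.262⌋ = 2.

N = 2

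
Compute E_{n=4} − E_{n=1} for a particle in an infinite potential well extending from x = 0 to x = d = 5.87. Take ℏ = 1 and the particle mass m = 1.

E_n = n²π²ℏ²/(2md²), so ΔE = (4² − 1²) π²ℏ²/(2md²).
ΔE = 15 × π² / (2 × 1 × 5.87²) = 2.148.

ΔE = 2.15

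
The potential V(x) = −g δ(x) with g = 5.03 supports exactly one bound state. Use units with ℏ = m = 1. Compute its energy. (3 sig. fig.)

E = -12.7

The bound state is ψ(x) = √κ e^{−κ|x|}. The derivative jump ψ'(0⁺) − ψ'(0⁻) = −(2mg/ℏ²)ψ(0) fixes κ = mg/ℏ² = 5.030.
Then E = −ℏ²κ²/(2m) = −mg²/(2ℏ²) = -12.65.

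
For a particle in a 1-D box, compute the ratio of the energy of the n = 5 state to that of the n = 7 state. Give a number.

Since E_n ∝ n², the ratio is (5/7)² = 0.510204.

0.510204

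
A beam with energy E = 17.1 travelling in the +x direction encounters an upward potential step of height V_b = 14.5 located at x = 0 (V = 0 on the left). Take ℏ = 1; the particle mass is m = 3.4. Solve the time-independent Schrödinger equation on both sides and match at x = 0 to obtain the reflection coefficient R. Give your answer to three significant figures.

The wavenumbers are k₁ = √(2mE)/ℏ = 10.78 on the left and k₂ = √(2m(E − V_b))/ℏ = 4.205 on the right.
Continuity of ψ and ψ′ at the step yields the reflection amplitude r = (k₁ − k₂)/(k₁ + k₂) = 0.4389; thus R = |r|² = 0.1927, T = 0.8073.

R = 0.193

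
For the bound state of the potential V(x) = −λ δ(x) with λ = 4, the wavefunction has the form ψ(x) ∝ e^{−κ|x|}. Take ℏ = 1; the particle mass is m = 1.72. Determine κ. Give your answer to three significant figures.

Integrate −(ℏ²/2m)ψ'' − λδ(x)ψ = Eψ from −ε to +ε: the ψ'' term gives ψ'(0⁺) − ψ'(0⁻) and the δ term gives −(2mλ/ℏ²)ψ(0).
With ψ ∝ e^{−κ|x|} this yields −2κ = −2mλ/ℏ², so κ = mλ/ℏ² = 6.880.

κ = 6.88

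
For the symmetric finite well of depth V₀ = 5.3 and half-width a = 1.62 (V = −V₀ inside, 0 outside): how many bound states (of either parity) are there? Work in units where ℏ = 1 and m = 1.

Define the well-strength parameter z₀ = (a/ℏ)√(2mV₀) = 1.62 × √(2·1·5.3) = 5.274.
The even/odd transcendental equations gain one root per π/2 in z₀, giving N = 1 + ⌊2z₀/π⌋ = 1 + ⌊3.358⌋ = 4.

N = 4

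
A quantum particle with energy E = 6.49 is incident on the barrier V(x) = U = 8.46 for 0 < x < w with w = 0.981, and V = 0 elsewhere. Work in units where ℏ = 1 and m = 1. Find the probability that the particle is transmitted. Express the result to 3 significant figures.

T = 0.0572

E < U: inside the barrier ψ ∝ e^{±κx} with κ = √(2m(U − E))/ℏ = 1.985.
κw = 1.947, sinh(κw) = 3.433.
Matching ψ, ψ′ at both faces gives T = [1 + U² sinh²(κw) / (4E(U − E))]⁻¹ = 1/17.50 = 0.0572.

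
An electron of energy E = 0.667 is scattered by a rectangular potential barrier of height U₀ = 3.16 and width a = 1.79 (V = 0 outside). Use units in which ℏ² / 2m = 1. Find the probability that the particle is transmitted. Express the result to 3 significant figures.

E < U₀: inside the barrier ψ ∝ e^{±κx} with κ = √(2m(U₀ − E))/ℏ = 1.579.
κa = 2.826, sinh(κa) = 8.412.
Matching ψ, ψ′ at both faces gives T = [1 + U₀² sinh²(κa) / (4E(U₀ − E))]⁻¹ = 1/107.2 = 0.00933.

T = 0.00933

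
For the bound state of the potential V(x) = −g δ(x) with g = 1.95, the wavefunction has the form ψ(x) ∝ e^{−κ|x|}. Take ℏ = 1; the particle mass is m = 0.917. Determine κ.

κ = 1.79

Integrating the TISE across x = 0 gives the cusp condition ψ'(0⁺) − ψ'(0⁻) = −(2mg/ℏ²)ψ(0).
With ψ ∝ e^{−κ|x|} this yields −2κ = −2mg/ℏ², so κ = mg/ℏ² = 1.788.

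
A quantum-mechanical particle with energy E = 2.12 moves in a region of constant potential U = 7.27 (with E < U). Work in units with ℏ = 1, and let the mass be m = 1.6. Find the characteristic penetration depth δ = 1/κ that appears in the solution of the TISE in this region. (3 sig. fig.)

Since E < U the TISE in this region is ψ'' = κ²ψ with κ = √(2m(U − E))/ℏ.
κ = √(2 × 1.6 × 5.15) = 4.060. The penetration depth is δ = 1/κ = 0.246.

δ = 0.246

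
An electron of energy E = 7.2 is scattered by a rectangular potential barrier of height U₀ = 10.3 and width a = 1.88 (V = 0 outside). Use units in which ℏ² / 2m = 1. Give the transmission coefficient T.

T = 0.00448

E < U₀: inside the barrier ψ ∝ e^{±κx} with κ = √(2m(U₀ − E))/ℏ = 1.761.
κa = 3.310, sinh(κa) = 13.68.
The exact tunnelling result is T⁻¹ = 1 + U₀² sinh²(κa) / [4E(U₀ − E)] = 223.2, so T = 0.00448.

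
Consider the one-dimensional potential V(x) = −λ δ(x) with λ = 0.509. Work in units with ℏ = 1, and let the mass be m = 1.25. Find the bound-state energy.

E = -0.162

For x ≠ 0 the bound state is ψ ∝ e^{−κ|x|}; integrating the TISE across the delta gives the cusp condition 2κ = 2mλ/ℏ², so κ = 0.6363.
Then E = −ℏ²κ²/(2m) = −mλ²/(2ℏ²) = -0.1619.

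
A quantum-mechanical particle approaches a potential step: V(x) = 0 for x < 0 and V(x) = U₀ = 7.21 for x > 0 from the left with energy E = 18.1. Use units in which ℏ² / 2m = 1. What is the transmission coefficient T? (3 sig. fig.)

On each side the TISE gives plane waves with k = √(2m(E − V))/ℏ: k₁ = √(2·½·18.1) = 4.254, k₂ = √(2·½·10.89) = 3.300.
Continuity of ψ and ψ′ at the step yields the reflection amplitude r = (k₁ − k₂)/(k₁ + k₂) = 0.1263; thus R = |r|² = 0.01596, T = 0.9840.

T = 0.984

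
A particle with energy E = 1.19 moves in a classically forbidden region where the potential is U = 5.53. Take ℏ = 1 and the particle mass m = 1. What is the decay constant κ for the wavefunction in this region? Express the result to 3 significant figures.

κ = 2.95

Since E < U the TISE in this region is ψ'' = κ²ψ with κ = √(2m(U − E))/ℏ.
κ = √(2 × 1 × 4.34) = 2.946.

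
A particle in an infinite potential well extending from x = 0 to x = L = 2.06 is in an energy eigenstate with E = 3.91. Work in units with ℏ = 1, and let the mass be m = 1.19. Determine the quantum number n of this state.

For an infinite well E_n = n²π²ℏ²/(2mL²), so n = (L/πℏ)√(2mE).
n = (2.06/π) × √(2 × 1.19 × 3.91) = 2.000 → n = 2.

n = 2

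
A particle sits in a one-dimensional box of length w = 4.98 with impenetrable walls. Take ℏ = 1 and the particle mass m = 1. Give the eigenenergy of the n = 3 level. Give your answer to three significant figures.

Requiring ψ(0) = ψ(w) = 0 quantises k = nπ/w, hence E_n = ℏ²k²/2m = n²π²ℏ²/(2mw²).
E_3 = 3² × π² / (2 × 1 × 4.98²) = 1.791.

E = 1.79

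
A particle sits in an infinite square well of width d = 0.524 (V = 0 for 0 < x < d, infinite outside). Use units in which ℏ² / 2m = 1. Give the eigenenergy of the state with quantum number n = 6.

E = 1290

The infinite-well eigenfunctions ψ_n = √(2/d) sin(nπx/d) vanish at both walls, giving E_n = n²π²ℏ²/(2md²).
E_6 = 6² × π² / (2 × 0.5 × 0.524²) = 1294.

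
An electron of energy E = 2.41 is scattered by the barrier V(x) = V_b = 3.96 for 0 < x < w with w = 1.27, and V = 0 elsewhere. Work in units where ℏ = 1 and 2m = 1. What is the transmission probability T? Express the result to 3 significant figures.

T = 0.150

Since E < V_b the interior solution is evanescent with decay constant κ = √(2m(V_b − E))/ℏ = 1.245.
κw = 1.581, sinh(κw) = 2.327.
The exact tunnelling result is T⁻¹ = 1 + V_b² sinh²(κw) / [4E(V_b − E)] = 6.685, so T = 0.150.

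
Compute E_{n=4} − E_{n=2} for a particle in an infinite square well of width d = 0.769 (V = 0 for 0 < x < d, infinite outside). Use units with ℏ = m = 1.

E_n = n²π²ℏ²/(2md²), so ΔE = (4² − 2²) π²ℏ²/(2md²).
ΔE = 12 × π² / (2 × 1 × 0.769²) = 100.1.

ΔE = 100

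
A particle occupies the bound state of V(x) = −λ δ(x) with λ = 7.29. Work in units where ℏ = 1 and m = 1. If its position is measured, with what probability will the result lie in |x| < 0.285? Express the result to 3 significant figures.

P = 0.984

The normalised bound state is ψ = √κ e^{−κ|x|} with κ = mλ/ℏ² = 7.290.
P(|x| < d) = ∫_{−d}^{d} κ e^{−2κ|x|} dx = 1 − e^{−2κd} = 1 − e^{−4.155} = 0.9843.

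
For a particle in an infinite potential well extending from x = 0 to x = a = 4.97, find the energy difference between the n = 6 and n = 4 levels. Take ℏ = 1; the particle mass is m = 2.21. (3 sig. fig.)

E_n = n²π²ℏ²/(2ma²), so ΔE = (6² − 4²) π²ℏ²/(2ma²).
ΔE = 20 × π² / (2 × 2.21 × 4.97²) = 1.808.

ΔE = 1.81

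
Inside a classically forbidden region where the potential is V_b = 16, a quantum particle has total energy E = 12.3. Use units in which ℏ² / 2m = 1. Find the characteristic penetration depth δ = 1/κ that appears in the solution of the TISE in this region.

Since E < V_b the TISE in this region is ψ'' = κ²ψ with κ = √(2m(V_b − E))/ℏ.
κ = √(2 × 0.5 × 3.7) = 1.924. The penetration depth is δ = 1/κ = 0.520.

δ = 0.520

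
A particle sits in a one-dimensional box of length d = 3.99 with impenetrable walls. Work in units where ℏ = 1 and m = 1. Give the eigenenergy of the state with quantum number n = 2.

Requiring ψ(0) = ψ(d) = 0 quantises k = nπ/d, hence E_n = ℏ²k²/2m = n²π²ℏ²/(2md²).
E_2 = 2² × π² / (2 × 1 × 3.99²) = 1.240.

E = 1.24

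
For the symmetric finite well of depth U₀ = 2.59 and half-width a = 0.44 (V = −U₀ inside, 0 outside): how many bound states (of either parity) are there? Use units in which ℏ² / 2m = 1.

The dimensionless depth is z₀ = a√(2mU₀)/ℏ = 0.44 × √(2.590) = 0.7081.
A new bound state (alternating even/odd) appears each time z₀ passes a multiple of π/2, so N = ⌊2z₀/π⌋ + 1 = ⌊0.4508⌋ + 1 = 1.

N = 1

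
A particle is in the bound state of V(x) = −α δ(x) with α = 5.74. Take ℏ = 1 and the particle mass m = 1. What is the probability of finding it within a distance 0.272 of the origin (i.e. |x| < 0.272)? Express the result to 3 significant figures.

P = 0.956

The normalised bound state is ψ = √κ e^{−κ|x|} with κ = mα/ℏ² = 5.740.
P(|x| < d) = ∫_{−d}^{d} κ e^{−2κ|x|} dx = 1 − e^{−2κd} = 1 − e^{−3.123} = 0.9560.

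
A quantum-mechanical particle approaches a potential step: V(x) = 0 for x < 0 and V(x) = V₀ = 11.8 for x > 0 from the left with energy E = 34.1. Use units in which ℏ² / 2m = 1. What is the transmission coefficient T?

T = 0.989

On each side the TISE gives plane waves with k = √(2m(E − V))/ℏ: k₁ = √(2·½·34.1) = 5.840, k₂ = √(2·½·22.3) = 4.722.
Matching ψ and ψ′ at x = 0 gives r = (k₁ − k₂)/(k₁ + k₂), so R = r² = 0.01119 and T = 1 − R = 0.9888.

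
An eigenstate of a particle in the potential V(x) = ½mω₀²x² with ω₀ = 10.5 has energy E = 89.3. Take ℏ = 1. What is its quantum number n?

E_n = ℏω₀(n + ½) ⇒ n = E/(ℏω₀) − ½ = 89.3/10.5 − 0.5 = 8.005 → n = 8.

n = 8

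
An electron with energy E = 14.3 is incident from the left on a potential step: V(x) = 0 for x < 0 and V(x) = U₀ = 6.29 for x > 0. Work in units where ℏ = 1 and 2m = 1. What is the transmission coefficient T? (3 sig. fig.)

The wavenumbers are k₁ = √(2mE)/ℏ = 3.782 on the left and k₂ = √(2m(E − U₀))/ℏ = 2.830 on the right.
Matching ψ and ψ′ at x = 0 gives r = (k₁ − k₂)/(k₁ + k₂), so R = r² = 0.02070 and T = 1 − R = 0.9793.

T = 0.979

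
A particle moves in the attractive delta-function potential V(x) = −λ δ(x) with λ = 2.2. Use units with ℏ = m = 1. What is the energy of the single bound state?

E = -2.42

The bound state is ψ(x) = √κ e^{−κ|x|}. The derivative jump ψ'(0⁺) − ψ'(0⁻) = −(2mλ/ℏ²)ψ(0) fixes κ = mλ/ℏ² = 2.200.
Then E = −ℏ²κ²/(2m) = −mλ²/(2ℏ²) = -2.420.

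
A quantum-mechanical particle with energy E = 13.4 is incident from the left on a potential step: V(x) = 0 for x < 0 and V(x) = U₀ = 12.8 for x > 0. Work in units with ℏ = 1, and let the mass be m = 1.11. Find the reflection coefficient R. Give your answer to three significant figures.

On each side the TISE gives plane waves with k = √(2m(E − V))/ℏ: k₁ = √(2·1.11·13.4) = 5.454, k₂ = √(2·1.11·0.6) = 1.154.
Continuity of ψ and ψ′ at the step yields the reflection amplitude r = (k₁ − k₂)/(k₁ + k₂) = 0.6507; thus R = |r|² = 0.4234, T = 0.5766.

R = 0.423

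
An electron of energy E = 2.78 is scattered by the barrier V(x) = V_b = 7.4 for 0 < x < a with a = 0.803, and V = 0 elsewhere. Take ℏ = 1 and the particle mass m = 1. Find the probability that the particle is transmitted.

T = 0.0281

E < V_b: inside the barrier ψ ∝ e^{±κx} with κ = √(2m(V_b − E))/ℏ = 3.040.
κa = 2.441, sinh(κa) = 5.698.
The exact tunnelling result is T⁻¹ = 1 + V_b² sinh²(κa) / [4E(V_b − E)] = 35.61, so T = 0.0281.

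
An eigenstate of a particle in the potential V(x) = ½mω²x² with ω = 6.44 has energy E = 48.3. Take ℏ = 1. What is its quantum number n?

n = 7

Invert E_n = (n + ½)ℏω: n = E/ℏω − ½ = 7.000, so n = 7.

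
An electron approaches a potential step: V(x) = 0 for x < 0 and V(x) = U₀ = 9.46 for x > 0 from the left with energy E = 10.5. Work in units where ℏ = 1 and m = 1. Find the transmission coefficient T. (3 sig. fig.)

T = 0.728

On each side the TISE gives plane waves with k = √(2m(E − V))/ℏ: k₁ = √(2·1·10.5) = 4.583, k₂ = √(2·1·1.04) = 1.442.
Matching ψ and ψ′ at x = 0 gives r = (k₁ − k₂)/(k₁ + k₂), so R = r² = 0.2717 and T = 1 − R = 0.7283.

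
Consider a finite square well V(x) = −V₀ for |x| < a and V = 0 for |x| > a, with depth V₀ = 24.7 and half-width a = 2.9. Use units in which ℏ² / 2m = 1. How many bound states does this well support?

N = 10

The dimensionless depth is z₀ = a√(2mV₀)/ℏ = 2.9 × √(24.70) = 14.41.
A new bound state (alternating even/odd) appears each time z₀ passes a multiple of π/2, so N = ⌊2z₀/π⌋ + 1 = ⌊9.175⌋ + 1 = 10.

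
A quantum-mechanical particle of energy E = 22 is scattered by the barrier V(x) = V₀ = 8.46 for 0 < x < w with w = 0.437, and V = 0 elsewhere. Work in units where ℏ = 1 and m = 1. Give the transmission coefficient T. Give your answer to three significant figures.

T = 0.966

E > V₀: inside the barrier k₂ = √(2m(E − V₀))/ℏ = 5.204, k₂w = 2.274.
T = [1 + V₀² sin²(k₂w) / (4E(E − V₀))]⁻¹ = 1/1.035 = 0.966.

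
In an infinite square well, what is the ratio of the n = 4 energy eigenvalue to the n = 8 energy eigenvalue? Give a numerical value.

Since E_n ∝ n², the ratio is (4/8)² = 0.25.

0.25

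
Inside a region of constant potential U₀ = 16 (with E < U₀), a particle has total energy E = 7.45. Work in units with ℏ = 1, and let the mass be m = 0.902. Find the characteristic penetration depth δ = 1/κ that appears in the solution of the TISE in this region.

Since E < U₀ the TISE in this region is ψ'' = κ²ψ with κ = √(2m(U₀ − E))/ℏ.
κ = √(2 × 0.902 × 8.55) = 3.927. The penetration depth is δ = 1/κ = 0.255.

δ = 0.255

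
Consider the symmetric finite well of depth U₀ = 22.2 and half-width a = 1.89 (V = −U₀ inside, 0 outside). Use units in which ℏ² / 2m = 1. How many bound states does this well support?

N = 6

Define the well-strength parameter z₀ = (a/ℏ)√(2mU₀) = 1.89 × √(2·0.5·22.2) = 8.905.
The even/odd transcendental equations gain one root per π/2 in z₀, giving N = 1 + ⌊2z₀/π⌋ = 1 + ⌊5.669⌋ = 6.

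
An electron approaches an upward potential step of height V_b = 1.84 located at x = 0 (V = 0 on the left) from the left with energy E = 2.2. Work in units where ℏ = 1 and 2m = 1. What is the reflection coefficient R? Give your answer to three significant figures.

R = 0.180

The wavenumbers are k₁ = √(2mE)/ℏ = 1.483 on the left and k₂ = √(2m(E − V_b))/ℏ = 0.6000 on the right.
Continuity of ψ and ψ′ at the step yields the reflection amplitude r = (k₁ − k₂)/(k₁ + k₂) = 0.4240; thus R = |r|² = 0.1798, T = 0.8202.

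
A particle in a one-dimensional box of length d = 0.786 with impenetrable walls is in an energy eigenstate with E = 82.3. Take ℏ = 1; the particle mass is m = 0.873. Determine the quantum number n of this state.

n = 3

For an infinite well E_n = n²π²ℏ²/(2md²), so n = (d/πℏ)√(2mE).
n = (0.786/π) × √(2 × 0.873 × 82.3) = 2.999 → n = 3.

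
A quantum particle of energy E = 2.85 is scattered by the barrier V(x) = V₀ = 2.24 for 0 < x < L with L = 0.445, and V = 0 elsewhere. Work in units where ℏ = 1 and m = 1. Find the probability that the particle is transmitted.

Above the barrier the interior wavenumber is k₂ = √(2m(E − V₀))/ℏ = 1.105, giving phase k₂L = 0.4915.
T = [1 + V₀² sin²(k₂L) / (4E(E − V₀))]⁻¹ = 1/1.161 = 0.862.

T = 0.862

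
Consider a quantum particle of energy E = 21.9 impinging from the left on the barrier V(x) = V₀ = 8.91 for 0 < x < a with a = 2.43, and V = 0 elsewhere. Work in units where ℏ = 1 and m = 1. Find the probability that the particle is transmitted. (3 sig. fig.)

T = 0.998

E > V₀: inside the barrier k₂ = √(2m(E − V₀))/ℏ = 5.097, k₂a = 12.39.
T = [1 + V₀² sin²(k₂a) / (4E(E − V₀))]⁻¹ = 1/1.002 = 0.998.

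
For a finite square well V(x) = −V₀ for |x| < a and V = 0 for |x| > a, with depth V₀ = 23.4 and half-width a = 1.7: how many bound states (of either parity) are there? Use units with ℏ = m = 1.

Define the well-strength parameter z₀ = (a/ℏ)√(2mV₀) = 1.7 × √(2·1·23.4) = 11.63.
The even/odd transcendental equations gain one root per π/2 in z₀, giving N = 1 + ⌊2z₀/π⌋ = 1 + ⌊7.404⌋ = 8.

N = 8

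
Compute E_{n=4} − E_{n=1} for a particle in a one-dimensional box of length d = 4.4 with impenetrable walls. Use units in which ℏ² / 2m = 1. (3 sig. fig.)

ΔE = 7.65

E_n = n²π²ℏ²/(2md²), so ΔE = (4² − 1²) π²ℏ²/(2md²).
ΔE = 15 × π² / (2 × 0.5 × 4.4²) = 7.647.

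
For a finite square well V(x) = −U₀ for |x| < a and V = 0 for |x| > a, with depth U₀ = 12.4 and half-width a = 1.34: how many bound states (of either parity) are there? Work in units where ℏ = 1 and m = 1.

The dimensionless depth is z₀ = a√(2mU₀)/ℏ = 1.34 × √(24.80) = 6.673.
A new bound state (alternating even/odd) appears each time z₀ passes a multiple of π/2, so N = ⌊2z₀/π⌋ + 1 = ⌊4.248⌋ + 1 = 5.

N = 5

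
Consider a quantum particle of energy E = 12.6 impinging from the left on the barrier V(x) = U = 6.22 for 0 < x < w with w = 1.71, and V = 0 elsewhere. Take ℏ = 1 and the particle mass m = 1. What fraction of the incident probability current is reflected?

Above the barrier the interior wavenumber is k₂ = √(2m(E − U))/ℏ = 3.572, giving phase k₂w = 6.108.
Matching at both interfaces gives T⁻¹ = 1 + U² sin²(k₂w) / [4E(E − U)] = 1.004, hence T = 0.996.
R = 1 − T = 0.00363.

R = 0.00363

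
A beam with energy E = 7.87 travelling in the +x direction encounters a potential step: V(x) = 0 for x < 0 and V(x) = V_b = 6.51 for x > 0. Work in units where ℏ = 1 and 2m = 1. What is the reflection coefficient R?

On each side the TISE gives plane waves with k = √(2m(E − V))/ℏ: k₁ = √(2·½·7.87) = 2.805, k₂ = √(2·½·1.36) = 1.166.
Matching ψ and ψ′ at x = 0 gives r = (k₁ − k₂)/(k₁ + k₂), so R = r² = 0.1703 and T = 1 − R = 0.8297.

R = 0.170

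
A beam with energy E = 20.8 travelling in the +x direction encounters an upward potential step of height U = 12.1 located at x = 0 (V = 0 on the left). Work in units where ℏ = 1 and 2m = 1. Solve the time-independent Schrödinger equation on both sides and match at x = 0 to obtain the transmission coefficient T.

On each side the TISE gives plane waves with k = √(2m(E − V))/ℏ: k₁ = √(2·½·20.8) = 4.561, k₂ = √(2·½·8.7) = 2.950.
Matching ψ and ψ′ at x = 0 gives r = (k₁ − k₂)/(k₁ + k₂), so R = r² = 0.04602 and T = 1 − R = 0.9540.

T = 0.954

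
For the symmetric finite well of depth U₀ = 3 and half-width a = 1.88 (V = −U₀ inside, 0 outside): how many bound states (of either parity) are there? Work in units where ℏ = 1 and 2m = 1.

N = 3

The dimensionless depth is z₀ = a√(2mU₀)/ℏ = 1.88 × √(3.000) = 3.256.
A new bound state (alternating even/odd) appears each time z₀ passes a multiple of π/2, so N = ⌊2z₀/π⌋ + 1 = ⌊2.073⌋ + 1 = 3.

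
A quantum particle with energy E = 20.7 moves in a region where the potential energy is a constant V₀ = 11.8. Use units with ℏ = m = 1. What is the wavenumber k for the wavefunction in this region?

With E > V₀ the solution is oscillatory, ψ ∝ e^{±ikx} with k = √(2m(E − V₀))/ℏ.
k = √(2 × 1 × 8.9) = 4.219.

k = 4.22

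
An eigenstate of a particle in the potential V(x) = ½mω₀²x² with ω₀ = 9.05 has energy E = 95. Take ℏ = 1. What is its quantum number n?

E_n = ℏω₀(n + ½) ⇒ n = E/(ℏω₀) − ½ = 95/9.05 − 0.5 = 9.997 → n = 10.

n = 10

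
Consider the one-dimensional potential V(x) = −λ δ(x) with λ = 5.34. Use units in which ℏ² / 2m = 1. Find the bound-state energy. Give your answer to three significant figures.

The bound state is ψ(x) = √κ e^{−κ|x|}. The derivative jump ψ'(0⁺) − ψ'(0⁻) = −(2mλ/ℏ²)ψ(0) fixes κ = mλ/ℏ² = 2.670.
Then E = −ℏ²κ²/(2m) = −mλ²/(2ℏ²) = -7.129.

E = -7.13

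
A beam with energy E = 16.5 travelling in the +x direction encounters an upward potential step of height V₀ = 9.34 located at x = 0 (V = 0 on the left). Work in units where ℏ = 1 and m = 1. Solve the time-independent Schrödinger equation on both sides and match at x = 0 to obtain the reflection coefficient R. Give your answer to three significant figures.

The wavenumbers are k₁ = √(2mE)/ℏ = 5.745 on the left and k₂ = √(2m(E − V₀))/ℏ = 3.784 on the right.
Matching ψ and ψ′ at x = 0 gives r = (k₁ − k₂)/(k₁ + k₂), so R = r² = 0.04233 and T = 1 − R = 0.9577.

R = 0.0423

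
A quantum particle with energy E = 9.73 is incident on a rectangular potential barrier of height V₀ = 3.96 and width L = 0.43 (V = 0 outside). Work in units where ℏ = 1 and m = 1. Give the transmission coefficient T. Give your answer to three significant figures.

T = 0.935

Above the barrier the interior wavenumber is k₂ = √(2m(E − V₀))/ℏ = 3.397, giving phase k₂L = 1.461.
T = [1 + V₀² sin²(k₂L) / (4E(E − V₀))]⁻¹ = 1/1.069 = 0.935.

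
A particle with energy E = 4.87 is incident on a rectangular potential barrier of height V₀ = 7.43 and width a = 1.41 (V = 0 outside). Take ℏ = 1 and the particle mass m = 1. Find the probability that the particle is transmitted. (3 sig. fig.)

Since E < V₀ the interior solution is evanescent with decay constant κ = √(2m(V₀ − E))/ℏ = 2.263.
κa = 3.190, sinh(κa) = 12.13.
Matching ψ, ψ′ at both faces gives T = [1 + V₀² sinh²(κa) / (4E(V₀ − E))]⁻¹ = 1/163.9 = 0.00610.

T = 0.00610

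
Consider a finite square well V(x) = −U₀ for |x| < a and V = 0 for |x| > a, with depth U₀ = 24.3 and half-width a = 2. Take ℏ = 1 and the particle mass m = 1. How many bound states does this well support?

N = 9

The dimensionless depth is z₀ = a√(2mU₀)/ℏ = 2 × √(48.60) = 13.94.
The even/odd transcendental equations gain one root per π/2 in z₀, giving N = 1 + ⌊2z₀/π⌋ = 1 + ⌊8.876⌋ = 9.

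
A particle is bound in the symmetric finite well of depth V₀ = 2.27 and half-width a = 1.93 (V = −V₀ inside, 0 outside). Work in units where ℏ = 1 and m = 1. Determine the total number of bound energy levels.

N = 3

Define the well-strength parameter z₀ = (a/ℏ)√(2mV₀) = 1.93 × √(2·1·2.27) = 4.112.
A new bound state (alternating even/odd) appears each time z₀ passes a multiple of π/2, so N = ⌊2z₀/π⌋ + 1 = ⌊2.618⌋ + 1 = 3.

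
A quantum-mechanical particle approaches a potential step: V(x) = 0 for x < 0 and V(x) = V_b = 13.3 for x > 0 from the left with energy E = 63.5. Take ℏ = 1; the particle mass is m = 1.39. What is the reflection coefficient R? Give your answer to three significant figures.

On each side the TISE gives plane waves with k = √(2m(E − V))/ℏ: k₁ = √(2·1.39·63.5) = 13.29, k₂ = √(2·1.39·50.2) = 11.81.
Continuity of ψ and ψ′ at the step yields the reflection amplitude r = (k₁ − k₂)/(k₁ + k₂) = 0.05869; thus R = |r|² = 0.003444, T = 0.9966.

R = 0.00344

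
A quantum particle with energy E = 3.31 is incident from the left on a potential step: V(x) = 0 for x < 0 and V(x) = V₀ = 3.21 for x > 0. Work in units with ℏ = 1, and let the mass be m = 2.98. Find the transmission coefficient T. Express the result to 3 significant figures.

The wavenumbers are k₁ = √(2mE)/ℏ = 4.442 on the left and k₂ = √(2m(E − V₀))/ℏ = 0.7720 on the right.
Continuity of ψ and ψ′ at the step yields the reflection amplitude r = (k₁ − k₂)/(k₁ + k₂) = 0.7038; thus R = |r|² = 0.4954, T = 0.5046.

T = 0.505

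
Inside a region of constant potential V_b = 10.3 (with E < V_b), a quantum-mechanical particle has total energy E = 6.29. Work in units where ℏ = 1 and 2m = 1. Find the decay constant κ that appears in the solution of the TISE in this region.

κ = 2.00

Since E < V_b the TISE in this region is ψ'' = κ²ψ with κ = √(2m(V_b − E))/ℏ.
κ = √(2 × 0.5 × 4.01) = 2.002.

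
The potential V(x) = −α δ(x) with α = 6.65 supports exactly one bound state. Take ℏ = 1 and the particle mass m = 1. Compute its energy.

E = -22.1

For x ≠ 0 the bound state is ψ ∝ e^{−κ|x|}; integrating the TISE across the delta gives the cusp condition 2κ = 2mα/ℏ², so κ = 6.650.
Then E = −ℏ²κ²/(2m) = −mα²/(2ℏ²) = -22.11.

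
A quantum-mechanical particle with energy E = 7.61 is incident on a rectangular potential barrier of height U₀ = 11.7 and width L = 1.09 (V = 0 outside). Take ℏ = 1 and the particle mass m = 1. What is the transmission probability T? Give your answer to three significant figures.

T = 0.00711

Since E < U₀ the interior solution is evanescent with decay constant κ = √(2m(U₀ − E))/ℏ = 2.860.
κL = 3.117, sinh(κL) = 11.27.
The exact tunnelling result is T⁻¹ = 1 + U₀² sinh²(κL) / [4E(U₀ − E)] = 140.7, so T = 0.00711.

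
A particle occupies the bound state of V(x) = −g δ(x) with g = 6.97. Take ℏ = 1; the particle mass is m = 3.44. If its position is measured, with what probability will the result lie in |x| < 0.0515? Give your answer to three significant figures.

The normalised bound state is ψ = √κ e^{−κ|x|} with κ = mg/ℏ² = 23.98.
P(|x| < d) = ∫_{−d}^{d} κ e^{−2κ|x|} dx = 1 − e^{−2κd} = 1 − e^{−2.470} = 0.9154.

P = 0.915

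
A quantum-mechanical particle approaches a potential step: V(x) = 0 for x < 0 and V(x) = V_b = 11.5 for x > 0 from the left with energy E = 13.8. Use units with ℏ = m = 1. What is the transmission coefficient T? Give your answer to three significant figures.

On each side the TISE gives plane waves with k = √(2m(E − V))/ℏ: k₁ = √(2·1·13.8) = 5.254, k₂ = √(2·1·2.3) = 2.145.
Matching ψ and ψ′ at x = 0 gives r = (k₁ − k₂)/(k₁ + k₂), so R = r² = 0.1766 and T = 1 − R = 0.8234.

T = 0.823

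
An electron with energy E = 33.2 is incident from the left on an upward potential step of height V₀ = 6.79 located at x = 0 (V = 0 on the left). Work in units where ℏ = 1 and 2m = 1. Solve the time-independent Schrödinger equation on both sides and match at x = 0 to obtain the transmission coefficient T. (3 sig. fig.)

On each side the TISE gives plane waves with k = √(2m(E − V))/ℏ: k₁ = √(2·½·33.2) = 5.762, k₂ = √(2·½·26.41) = 5.139.
Matching ψ and ψ′ at x = 0 gives r = (k₁ − k₂)/(k₁ + k₂), so R = r² = 0.003265 and T = 1 − R = 0.9967.

T = 0.997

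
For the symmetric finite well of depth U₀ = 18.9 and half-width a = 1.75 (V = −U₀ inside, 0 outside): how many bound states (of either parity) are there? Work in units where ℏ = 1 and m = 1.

The dimensionless depth is z₀ = a√(2mU₀)/ℏ = 1.75 × √(37.80) = 10.76.
The even/odd transcendental equations gain one root per π/2 in z₀, giving N = 1 + ⌊2z₀/π⌋ = 1 + ⌊6.850⌋ = 7.

N = 7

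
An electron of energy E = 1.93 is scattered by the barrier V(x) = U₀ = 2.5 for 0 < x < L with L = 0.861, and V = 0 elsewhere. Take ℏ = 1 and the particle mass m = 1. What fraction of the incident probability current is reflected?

R = 0.612

Since E < U₀ the interior solution is evanescent with decay constant κ = √(2m(U₀ − E))/ℏ = 1.068.
κL = 0.9193, sinh(κL) = 1.054.
Matching ψ, ψ′ at both faces gives T = [1 + U₀² sinh²(κL) / (4E(U₀ − E))]⁻¹ = 1/2.579 = 0.388.
R = 1 − T = 0.612.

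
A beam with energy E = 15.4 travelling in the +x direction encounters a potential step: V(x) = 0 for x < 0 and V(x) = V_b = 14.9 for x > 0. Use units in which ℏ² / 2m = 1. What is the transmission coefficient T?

T = 0.517

The wavenumbers are k₁ = √(2mE)/ℏ = 3.924 on the left and k₂ = √(2m(E − V_b))/ℏ = 0.7071 on the right.
Matching ψ and ψ′ at x = 0 gives r = (k₁ − k₂)/(k₁ + k₂), so R = r² = 0.4825 and T = 1 − R = 0.5175.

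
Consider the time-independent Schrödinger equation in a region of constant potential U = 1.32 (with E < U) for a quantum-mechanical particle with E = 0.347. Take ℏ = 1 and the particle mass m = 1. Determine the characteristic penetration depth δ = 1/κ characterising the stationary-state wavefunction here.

δ = 0.717

Since E < U the TISE in this region is ψ'' = κ²ψ with κ = √(2m(U − E))/ℏ.
κ = √(2 × 1 × 0.973) = 1.395. The penetration depth is δ = 1/κ = 0.717.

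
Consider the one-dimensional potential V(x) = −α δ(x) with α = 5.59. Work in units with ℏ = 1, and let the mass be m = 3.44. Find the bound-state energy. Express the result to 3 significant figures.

The bound state is ψ(x) = √κ e^{−κ|x|}. The derivative jump ψ'(0⁺) − ψ'(0⁻) = −(2mα/ℏ²)ψ(0) fixes κ = mα/ℏ² = 19.23.
Then E = −ℏ²κ²/(2m) = −mα²/(2ℏ²) = -53.75.

E = -53.7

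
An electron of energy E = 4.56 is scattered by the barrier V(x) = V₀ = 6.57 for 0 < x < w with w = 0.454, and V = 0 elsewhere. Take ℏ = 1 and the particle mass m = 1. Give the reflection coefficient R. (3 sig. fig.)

E < V₀: inside the barrier ψ ∝ e^{±κx} with κ = √(2m(V₀ − E))/ℏ = 2.005.
κw = 0.9103, sinh(κw) = 1.041.
The exact tunnelling result is T⁻¹ = 1 + V₀² sinh²(κw) / [4E(V₀ − E)] = 2.277, so T = 0.439.
R = 1 − T = 0.561.

R = 0.561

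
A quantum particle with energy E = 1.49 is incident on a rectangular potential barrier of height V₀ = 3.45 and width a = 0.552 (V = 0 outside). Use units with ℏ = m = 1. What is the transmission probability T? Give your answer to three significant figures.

T = 0.359

Since E < V₀ the interior solution is evanescent with decay constant κ = √(2m(V₀ − E))/ℏ = 1.980.
κa = 1.093, sinh(κa) = 1.324.
Matching ψ, ψ′ at both faces gives T = [1 + V₀² sinh²(κa) / (4E(V₀ − E))]⁻¹ = 1/2.786 = 0.359.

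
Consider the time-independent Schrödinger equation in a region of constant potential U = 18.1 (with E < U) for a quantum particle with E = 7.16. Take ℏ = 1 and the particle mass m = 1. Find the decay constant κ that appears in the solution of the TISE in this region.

Since E < U the TISE in this region is ψ'' = κ²ψ with κ = √(2m(U − E))/ℏ.
κ = √(2 × 1 × 10.94) = 4.678.

κ = 4.68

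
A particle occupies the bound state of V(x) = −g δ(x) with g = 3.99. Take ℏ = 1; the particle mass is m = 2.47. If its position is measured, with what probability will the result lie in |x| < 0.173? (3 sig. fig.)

The normalised bound state is ψ = √κ e^{−κ|x|} with κ = mg/ℏ² = 9.855.
P(|x| < d) = ∫_{−d}^{d} κ e^{−2κ|x|} dx = 1 − e^{−2κd} = 1 − e^{−3.410} = 0.9670.

P = 0.967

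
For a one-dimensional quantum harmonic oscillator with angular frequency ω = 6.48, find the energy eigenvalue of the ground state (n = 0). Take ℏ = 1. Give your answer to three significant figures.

E = 3.24

The oscillator eigenvalues are E_n = ℏω(n + ½), so E_0 = 6.48 × 0.5 = 3.240.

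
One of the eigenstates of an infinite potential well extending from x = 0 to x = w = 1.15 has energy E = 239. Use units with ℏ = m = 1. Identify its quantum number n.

n = 8

From E_n = n²π²ℏ²/(2mw²) invert to n = √(2mw²E)/(πℏ).
n = (1.15/π) × √(2 × 1 × 239) = 8.003 → n = 8.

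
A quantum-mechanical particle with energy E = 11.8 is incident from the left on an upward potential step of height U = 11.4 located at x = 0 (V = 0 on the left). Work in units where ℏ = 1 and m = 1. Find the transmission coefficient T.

On each side the TISE gives plane waves with k = √(2m(E − V))/ℏ: k₁ = √(2·1·11.8) = 4.858, k₂ = √(2·1·0.4) = 0.8944.
Matching ψ and ψ′ at x = 0 gives r = (k₁ − k₂)/(k₁ + k₂), so R = r² = 0.4748 and T = 1 − R = 0.5252.

T = 0.525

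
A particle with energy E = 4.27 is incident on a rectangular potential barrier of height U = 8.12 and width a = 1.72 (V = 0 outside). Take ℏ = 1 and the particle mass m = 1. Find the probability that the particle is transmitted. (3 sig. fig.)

Since E < U the interior solution is evanescent with decay constant κ = √(2m(U − E))/ℏ = 2.775.
κa = 4.773, sinh(κa) = 59.12.
Matching ψ, ψ′ at both faces gives T = [1 + U² sinh²(κa) / (4E(U − E))]⁻¹ = 1/3506 = 0.000285.

T = 0.000285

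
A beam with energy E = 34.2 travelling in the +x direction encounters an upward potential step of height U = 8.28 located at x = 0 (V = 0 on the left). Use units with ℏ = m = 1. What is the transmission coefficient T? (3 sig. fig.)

T = 0.995

On each side the TISE gives plane waves with k = √(2m(E − V))/ℏ: k₁ = √(2·1·34.2) = 8.270, k₂ = √(2·1·25.92) = 7.200.
Continuity of ψ and ψ′ at the step yields the reflection amplitude r = (k₁ − k₂)/(k₁ + k₂) = 0.06919; thus R = |r|² = 0.004788, T = 0.9952.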